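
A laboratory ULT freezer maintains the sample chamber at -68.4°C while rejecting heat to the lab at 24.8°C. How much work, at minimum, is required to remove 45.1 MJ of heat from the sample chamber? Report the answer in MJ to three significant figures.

In absolute terms T_C = 204.75 K and T_H = 297.95 K, so ΔT = 93.20 K.
The reversible limit is COP_R = T_C/ΔT = 2.197, so W_min = Q_C/COP = Q_C·ΔT/T_C.
W_min = 45.10 × 93.20/204.75 = 20.53 MJ.

20.5 MJ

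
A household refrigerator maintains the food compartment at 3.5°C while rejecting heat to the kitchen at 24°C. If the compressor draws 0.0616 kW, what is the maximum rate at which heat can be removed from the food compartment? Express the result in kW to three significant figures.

0.831 kW

In absolute terms T_C = 276.65 K and T_H = 297.15 K, so ΔT = 20.50 K.
COP_Carnot = T_C/ΔT = 276.65/20.50 = 13.50.
Q̇_max = COP_Carnot × Ẇ = 13.50 × 0.06160 kW = 0.8313 kW.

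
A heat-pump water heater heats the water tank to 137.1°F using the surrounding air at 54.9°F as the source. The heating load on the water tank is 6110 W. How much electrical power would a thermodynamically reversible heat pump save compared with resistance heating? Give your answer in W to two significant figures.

5300 W

In absolute terms T_C = 285.87 K and T_H = 331.54 K, so ΔT = 45.67 K.
COP_Carnot = T_H/ΔT = 331.54/45.67 = 7.260.
Resistance heating needs Ẇ_res = Q̇_H = 6110 W; the reversible heat pump needs only Ẇ_hp = Q̇_H/COP = 841.6 W.
Saving = 6110 − 841.6 = 5268 W.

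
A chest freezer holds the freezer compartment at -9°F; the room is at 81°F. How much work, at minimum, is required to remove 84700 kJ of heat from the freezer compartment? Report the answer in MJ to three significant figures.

16.9 MJ

In absolute terms T_C = 250.37 K and T_H = 300.37 K, so ΔT = 50.00 K.
The reversible limit is COP_R = T_C/ΔT = 5.007, so W_min = Q_C/COP = Q_C·ΔT/T_C.
W_min = 84700 × 50.00/250.37 = 16910 kJ = 16.91 MJ.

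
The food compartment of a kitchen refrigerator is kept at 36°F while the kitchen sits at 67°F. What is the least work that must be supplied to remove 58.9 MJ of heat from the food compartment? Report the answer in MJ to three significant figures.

In absolute terms T_C = 275.37 K and T_H = 292.59 K, so ΔT = 17.22 K.
The reversible limit is COP_R = T_C/ΔT = 15.99, so W_min = Q_C/COP = Q_C·ΔT/T_C.
W_min = 58.90 × 17.22/275.37 = 3.684 MJ.

3.68 MJ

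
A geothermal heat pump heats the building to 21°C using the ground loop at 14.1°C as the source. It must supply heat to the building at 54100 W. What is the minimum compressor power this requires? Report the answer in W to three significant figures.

In absolute terms T_C = 287.25 K and T_H = 294.15 K, so ΔT = 6.900 K.
COP_Carnot = T_H/ΔT = 294.15/6.900 = 42.63.
Ẇ_min = Q̇/COP_Carnot = 54100/42.63 = 1269 W.

1270 W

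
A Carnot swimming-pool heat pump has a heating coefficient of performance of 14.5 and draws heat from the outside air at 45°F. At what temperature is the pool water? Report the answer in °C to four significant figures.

27.99 °C

COP_HP = T_H/(T_H − T_C) rearranges to T_H = COP·T_C/(COP − 1).
With T_C = 280.37 K, T_H = 14.5 × 280.37/13.50 = 301.14 K.
Converting, 301.14 K = 27.99°C.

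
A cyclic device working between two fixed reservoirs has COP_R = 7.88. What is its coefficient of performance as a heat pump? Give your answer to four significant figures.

The first law on one cycle gives Q_H = Q_C + W, so Q_H/W = Q_C/W + 1.
COP_HP = COP_R + 1 = 7.88 + 1 = 8.88.

8.880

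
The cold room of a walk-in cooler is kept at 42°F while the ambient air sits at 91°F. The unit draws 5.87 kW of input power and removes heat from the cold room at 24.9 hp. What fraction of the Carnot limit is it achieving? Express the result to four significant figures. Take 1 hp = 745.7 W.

Converting, Q̇_C = 24.90 hp = 18.57 kW, so COP_actual = Q̇_C/Ẇ = 18.57/5.870 = 3.163.
In absolute terms T_C = 278.71 K and T_H = 305.93 K, so ΔT = 27.22 K.
COP_Carnot = T_C/ΔT = 278.71/27.22 = 10.24.
η_II = COP_actual/COP_Carnot = 3.163/10.24 = 0.3090.

0.3090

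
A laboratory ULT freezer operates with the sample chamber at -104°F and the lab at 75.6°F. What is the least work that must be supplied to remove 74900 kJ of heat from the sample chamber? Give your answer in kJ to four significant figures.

In absolute terms T_C = 197.59 K and T_H = 297.37 K, so ΔT = 99.78 K.
The reversible limit is COP_R = T_C/ΔT = 1.980, so W_min = Q_C/COP = Q_C·ΔT/T_C.
W_min = 74900 × 99.78/197.59 = 37820 kJ.

37820 kJ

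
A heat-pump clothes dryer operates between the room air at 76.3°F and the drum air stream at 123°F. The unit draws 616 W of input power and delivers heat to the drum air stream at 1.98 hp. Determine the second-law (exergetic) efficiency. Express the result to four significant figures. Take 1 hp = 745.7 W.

Converting, Q̇_H = 1.980 hp = 1476 W, so COP_actual = Q̇_H/Ẇ = 1476/616.0 = 2.397.
In absolute terms T_C = 297.76 K and T_H = 323.71 K, so ΔT = 25.94 K.
COP_Carnot = T_H/ΔT = 323.71/25.94 = 12.48.
η_II = COP_actual/COP_Carnot = 2.397/12.48 = 0.1921.

0.1921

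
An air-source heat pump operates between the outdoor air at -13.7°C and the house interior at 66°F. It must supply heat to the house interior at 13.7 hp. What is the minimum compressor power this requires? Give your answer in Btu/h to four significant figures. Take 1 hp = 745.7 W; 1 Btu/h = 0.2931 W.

3890 Btu/h

In absolute terms T_C = 259.45 K and T_H = 292.04 K, so ΔT = 32.59 K.
COP_Carnot = T_H/ΔT = 292.04/32.59 = 8.961.
Ẇ_min = Q̇/COP_Carnot = 13.70/8.961 = 1.529 hp = 3890 Btu/h.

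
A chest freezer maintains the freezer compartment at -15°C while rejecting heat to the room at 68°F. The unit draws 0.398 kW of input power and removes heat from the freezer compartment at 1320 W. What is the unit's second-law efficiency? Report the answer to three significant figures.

0.450

Converting, Q̇_C = 1320 W = 1.320 kW, so COP_actual = Q̇_C/Ẇ = 1.320/0.3980 = 3.317.
In absolute terms T_C = 258.15 K and T_H = 293.15 K, so ΔT = 35.00 K.
COP_Carnot = T_C/ΔT = 258.15/35.00 = 7.376.
η_II = COP_actual/COP_Carnot = 3.317/7.376 = 0.4497.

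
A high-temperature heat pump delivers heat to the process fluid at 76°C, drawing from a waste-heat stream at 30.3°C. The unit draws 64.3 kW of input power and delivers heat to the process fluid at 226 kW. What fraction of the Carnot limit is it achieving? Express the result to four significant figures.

COP_actual = Q̇_H/Ẇ = 226.0/64.30 = 3.515.
In absolute terms T_C = 303.45 K and T_H = 349.15 K, so ΔT = 45.70 K.
COP_Carnot = T_H/ΔT = 349.15/45.70 = 7.640.
η_II = COP_actual/COP_Carnot = 3.515/7.640 = 0.4600.

0.4600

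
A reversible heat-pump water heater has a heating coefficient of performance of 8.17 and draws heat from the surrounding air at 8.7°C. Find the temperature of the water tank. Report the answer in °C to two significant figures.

48 °C

COP_HP = T_H/(T_H − T_C) rearranges to T_H = COP·T_C/(COP − 1).
With T_C = 281.85 K, T_H = 8.17 × 281.85/7.170 = 321.16 K.
Converting, 321.16 K = 48.01°C.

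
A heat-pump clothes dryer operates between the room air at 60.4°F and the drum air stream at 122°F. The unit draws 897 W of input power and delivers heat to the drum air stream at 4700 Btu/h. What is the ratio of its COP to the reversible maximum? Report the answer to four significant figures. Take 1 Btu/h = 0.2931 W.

0.1626

Converting, Q̇_H = 4700 Btu/h = 1378 W, so COP_actual = Q̇_H/Ẇ = 1378/897.0 = 1.536.
In absolute terms T_C = 288.93 K and T_H = 323.15 K, so ΔT = 34.22 K.
COP_Carnot = T_H/ΔT = 323.15/34.22 = 9.443.
η_II = COP_actual/COP_Carnot = 1.536/9.443 = 0.1626.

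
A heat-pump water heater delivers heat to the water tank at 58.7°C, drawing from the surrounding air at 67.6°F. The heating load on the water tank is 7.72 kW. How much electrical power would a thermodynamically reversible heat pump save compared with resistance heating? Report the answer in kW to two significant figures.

6.8 kW

In absolute terms T_C = 292.93 K and T_H = 331.85 K, so ΔT = 38.92 K.
COP_Carnot = T_H/ΔT = 331.85/38.92 = 8.526.
Resistance heating needs Ẇ_res = Q̇_H = 7.720 kW; the reversible heat pump needs only Ẇ_hp = Q̇_H/COP = 0.9055 kW.
Saving = 7.720 − 0.9055 = 6.815 kW.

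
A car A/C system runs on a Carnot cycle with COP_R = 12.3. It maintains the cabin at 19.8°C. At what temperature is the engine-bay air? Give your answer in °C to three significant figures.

COP_R = T_C/(T_H − T_C) gives T_H − T_C = T_C/COP.
With T_C = 292.95 K, T_H = 292.95 × (1 + 1/12.3) = 316.77 K.
Converting, 316.77 K = 43.62°C.

43.6 °C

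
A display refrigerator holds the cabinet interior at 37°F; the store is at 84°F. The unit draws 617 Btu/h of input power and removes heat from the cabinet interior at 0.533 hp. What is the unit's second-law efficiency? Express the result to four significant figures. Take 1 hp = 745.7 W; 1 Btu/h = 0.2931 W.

0.2080

Converting, Q̇_C = 0.5330 hp = 1356 Btu/h, so COP_actual = Q̇_C/Ẇ = 1356/617.0 = 2.198.
In absolute terms T_C = 275.93 K and T_H = 302.04 K, so ΔT = 26.11 K.
COP_Carnot = T_C/ΔT = 275.93/26.11 = 10.57.
η_II = COP_actual/COP_Carnot = 2.198/10.57 = 0.2080.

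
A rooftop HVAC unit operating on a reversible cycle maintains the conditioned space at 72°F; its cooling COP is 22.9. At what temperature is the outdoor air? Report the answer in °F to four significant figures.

COP_R = T_C/(T_H − T_C) gives T_H − T_C = T_C/COP.
With T_C = 295.37 K, T_H = 295.37 × (1 + 1/22.9) = 308.27 K.
Converting, 308.27 K = 95.22°F.

95.22 °F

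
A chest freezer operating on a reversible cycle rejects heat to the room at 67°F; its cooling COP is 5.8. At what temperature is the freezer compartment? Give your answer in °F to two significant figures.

For a Carnot refrigerator COP_R = T_C/(T_H − T_C), so T_C = COP·T_H/(1 + COP).
With T_H = 292.59 K, T_C = 5.8 × 292.59/6.800 = 249.57 K.
Converting, 249.57 K = -10.45°F.

-10 °F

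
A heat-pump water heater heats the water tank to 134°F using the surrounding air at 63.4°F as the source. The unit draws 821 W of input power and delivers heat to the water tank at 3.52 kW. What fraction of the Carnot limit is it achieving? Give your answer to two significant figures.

0.51

Converting, Q̇_H = 3.520 kW = 3520 W, so COP_actual = Q̇_H/Ẇ = 3520/821.0 = 4.287.
In absolute terms T_C = 290.59 K and T_H = 329.82 K, so ΔT = 39.22 K.
COP_Carnot = T_H/ΔT = 329.82/39.22 = 8.409.
η_II = COP_actual/COP_Carnot = 4.287/8.409 = 0.5099.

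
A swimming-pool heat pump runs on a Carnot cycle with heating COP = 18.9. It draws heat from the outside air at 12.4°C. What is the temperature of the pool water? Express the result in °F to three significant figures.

COP_HP = T_H/(T_H − T_C) rearranges to T_H = COP·T_C/(COP − 1).
With T_C = 285.55 K, T_H = 18.9 × 285.55/17.90 = 301.50 K.
Converting, 301.50 K = 83.03°F.

83.0 °F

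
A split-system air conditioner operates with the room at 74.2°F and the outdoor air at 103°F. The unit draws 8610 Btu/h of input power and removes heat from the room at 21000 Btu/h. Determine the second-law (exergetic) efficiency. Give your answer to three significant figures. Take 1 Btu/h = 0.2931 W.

0.132

COP_actual = Q̇_C/Ẇ = 21000/8610 = 2.439.
In absolute terms T_C = 296.59 K and T_H = 312.59 K, so ΔT = 16.00 K.
COP_Carnot = T_C/ΔT = 296.59/16.00 = 18.54.
η_II = COP_actual/COP_Carnot = 2.439/18.54 = 0.1316.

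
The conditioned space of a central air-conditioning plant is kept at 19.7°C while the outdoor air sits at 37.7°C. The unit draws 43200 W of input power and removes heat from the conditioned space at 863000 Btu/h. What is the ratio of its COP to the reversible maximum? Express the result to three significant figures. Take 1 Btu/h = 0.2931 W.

Converting, Q̇_C = 863000 Btu/h = 252900 W, so COP_actual = Q̇_C/Ẇ = 252900/43200 = 5.855.
In absolute terms T_C = 292.85 K and T_H = 310.85 K, so ΔT = 18.00 K.
COP_Carnot = T_C/ΔT = 292.85/18.00 = 16.27.
η_II = COP_actual/COP_Carnot = 5.855/16.27 = 0.3599.

0.360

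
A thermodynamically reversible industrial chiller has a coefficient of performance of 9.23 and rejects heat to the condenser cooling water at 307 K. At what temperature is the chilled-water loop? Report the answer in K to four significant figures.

277.0 K

For a Carnot refrigerator COP_R = T_C/(T_H − T_C), so T_C = COP·T_H/(1 + COP).
With T_H = 307.00 K, T_C = 9.23 × 307.00/10.23 = 276.99 K.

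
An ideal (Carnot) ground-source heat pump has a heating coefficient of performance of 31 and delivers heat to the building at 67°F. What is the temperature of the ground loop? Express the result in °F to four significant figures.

COP_HP = T_H/(T_H − T_C) gives T_H − T_C = T_H/COP.
With T_H = 292.59 K, T_C = 292.59 × (1 − 1/31) = 283.16 K.
Converting, 283.16 K = 50.01°F.

50.01 °F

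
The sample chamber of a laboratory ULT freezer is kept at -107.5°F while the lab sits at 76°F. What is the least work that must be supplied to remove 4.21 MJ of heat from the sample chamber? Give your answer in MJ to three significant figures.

2.19 MJ

In absolute terms T_C = 195.65 K and T_H = 297.59 K, so ΔT = 101.9 K.
The reversible limit is COP_R = T_C/ΔT = 1.919, so W_min = Q_C/COP = Q_C·ΔT/T_C.
W_min = 4.210 × 101.9/195.65 = 2.194 MJ.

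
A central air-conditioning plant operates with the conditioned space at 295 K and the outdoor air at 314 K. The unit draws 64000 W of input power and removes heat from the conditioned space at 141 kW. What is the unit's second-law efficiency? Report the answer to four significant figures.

0.1419

Converting, Q̇_C = 141.0 kW = 141000 W, so COP_actual = Q̇_C/Ẇ = 141000/64000 = 2.203.
The reservoir spacing is ΔT = 314 − 295 = 19.00 K.
COP_Carnot = T_C/ΔT = 295.00/19.00 = 15.53.
η_II = COP_actual/COP_Carnot = 2.203/15.53 = 0.1419.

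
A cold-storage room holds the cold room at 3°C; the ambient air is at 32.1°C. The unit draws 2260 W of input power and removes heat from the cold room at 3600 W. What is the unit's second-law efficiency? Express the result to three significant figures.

COP_actual = Q̇_C/Ẇ = 3600/2260 = 1.593.
In absolute terms T_C = 276.15 K and T_H = 305.25 K, so ΔT = 29.10 K.
COP_Carnot = T_C/ΔT = 276.15/29.10 = 9.490.
η_II = COP_actual/COP_Carnot = 1.593/9.490 = 0.1679.

0.168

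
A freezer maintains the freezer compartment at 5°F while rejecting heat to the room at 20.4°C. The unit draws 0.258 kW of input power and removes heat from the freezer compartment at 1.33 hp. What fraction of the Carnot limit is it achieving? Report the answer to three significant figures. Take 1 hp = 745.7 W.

0.527

Converting, Q̇_C = 1.330 hp = 0.9918 kW, so COP_actual = Q̇_C/Ẇ = 0.9918/0.2580 = 3.844.
In absolute terms T_C = 258.15 K and T_H = 293.55 K, so ΔT = 35.40 K.
COP_Carnot = T_C/ΔT = 258.15/35.40 = 7.292.
η_II = COP_actual/COP_Carnot = 3.844/7.292 = 0.5271.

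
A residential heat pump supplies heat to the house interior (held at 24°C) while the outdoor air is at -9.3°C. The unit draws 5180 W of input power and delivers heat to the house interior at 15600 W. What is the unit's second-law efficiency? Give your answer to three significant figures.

0.337

COP_actual = Q̇_H/Ẇ = 15600/5180 = 3.012.
In absolute terms T_C = 263.85 K and T_H = 297.15 K, so ΔT = 33.30 K.
COP_Carnot = T_H/ΔT = 297.15/33.30 = 8.923.
η_II = COP_actual/COP_Carnot = 3.012/8.923 = 0.3375.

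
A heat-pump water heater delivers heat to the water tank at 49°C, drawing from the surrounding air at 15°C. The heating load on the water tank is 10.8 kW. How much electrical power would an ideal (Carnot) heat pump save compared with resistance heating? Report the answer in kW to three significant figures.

9.66 kW

In absolute terms T_C = 288.15 K and T_H = 322.15 K, so ΔT = 34.00 K.
COP_Carnot = T_H/ΔT = 322.15/34.00 = 9.475.
Resistance heating needs Ẇ_res = Q̇_H = 10.80 kW; the reversible heat pump needs only Ẇ_hp = Q̇_H/COP = 1.140 kW.
Saving = 10.80 − 1.140 = 9.660 kW.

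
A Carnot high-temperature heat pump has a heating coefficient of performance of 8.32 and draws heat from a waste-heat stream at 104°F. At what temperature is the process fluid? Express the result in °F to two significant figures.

180 °F

COP_HP = T_H/(T_H − T_C) rearranges to T_H = COP·T_C/(COP − 1).
With T_C = 313.15 K, T_H = 8.32 × 313.15/7.320 = 355.93 K.
Converting, 355.93 K = 181.00°F.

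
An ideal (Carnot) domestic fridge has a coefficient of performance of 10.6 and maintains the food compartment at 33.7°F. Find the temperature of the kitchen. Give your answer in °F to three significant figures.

COP_R = T_C/(T_H − T_C) gives T_H − T_C = T_C/COP.
With T_C = 274.09 K, T_H = 274.09 × (1 + 1/10.6) = 299.95 K.
Converting, 299.95 K = 80.24°F.

80.2 °F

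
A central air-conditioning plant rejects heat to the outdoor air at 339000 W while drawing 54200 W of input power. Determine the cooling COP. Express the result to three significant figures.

The first law gives Q̇_H = Q̇_C + Ẇ, so the three rates are Q̇_C = 284800, Q̇_H = 339000, Ẇ = 54200 W.
COP_R = Q̇_C/Ẇ = 284800/54200 = 5.255.

5.25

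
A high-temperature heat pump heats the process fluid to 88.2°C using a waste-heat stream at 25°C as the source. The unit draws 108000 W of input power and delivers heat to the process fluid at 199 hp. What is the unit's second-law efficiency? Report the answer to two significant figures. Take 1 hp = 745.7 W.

0.24

Converting, Q̇_H = 199.0 hp = 148400 W, so COP_actual = Q̇_H/Ẇ = 148400/108000 = 1.374.
In absolute terms T_C = 298.15 K and T_H = 361.35 K, so ΔT = 63.20 K.
COP_Carnot = T_H/ΔT = 361.35/63.20 = 5.718.
η_II = COP_actual/COP_Carnot = 1.374/5.718 = 0.2403.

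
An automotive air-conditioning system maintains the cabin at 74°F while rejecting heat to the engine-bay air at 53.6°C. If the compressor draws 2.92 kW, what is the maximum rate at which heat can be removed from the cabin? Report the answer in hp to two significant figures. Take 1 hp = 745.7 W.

38 hp

In absolute terms T_C = 296.48 K and T_H = 326.75 K, so ΔT = 30.27 K.
COP_Carnot = T_C/ΔT = 296.48/30.27 = 9.796.
Q̇_max = COP_Carnot × Ẇ = 9.796 × 2.920 kW = 28.60 kW = 38.36 hp.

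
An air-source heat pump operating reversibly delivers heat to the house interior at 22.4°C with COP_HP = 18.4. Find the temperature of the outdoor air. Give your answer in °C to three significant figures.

COP_HP = T_H/(T_H − T_C) gives T_H − T_C = T_H/COP.
With T_H = 295.55 K, T_C = 295.55 × (1 − 1/18.4) = 279.49 K.
Converting, 279.49 K = 6.34°C.

6.34 °C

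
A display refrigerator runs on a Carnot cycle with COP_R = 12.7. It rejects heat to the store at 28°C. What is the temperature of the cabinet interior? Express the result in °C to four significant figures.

6.018 °C

For a Carnot refrigerator COP_R = T_C/(T_H − T_C), so T_C = COP·T_H/(1 + COP).
With T_H = 301.15 K, T_C = 12.7 × 301.15/13.70 = 279.17 K.
Converting, 279.17 K = 6.02°C.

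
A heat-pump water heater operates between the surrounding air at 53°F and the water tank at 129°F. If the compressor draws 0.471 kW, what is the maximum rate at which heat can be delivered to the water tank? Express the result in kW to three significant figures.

In absolute terms T_C = 284.82 K and T_H = 327.04 K, so ΔT = 42.22 K.
COP_Carnot = T_H/ΔT = 327.04/42.22 = 7.746.
Q̇_max = COP_Carnot × Ẇ = 7.746 × 0.4710 kW = 3.648 kW.

3.65 kW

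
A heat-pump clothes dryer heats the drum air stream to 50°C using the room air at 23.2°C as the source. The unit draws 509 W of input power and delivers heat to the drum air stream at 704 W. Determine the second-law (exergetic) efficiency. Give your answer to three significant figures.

0.115

COP_actual = Q̇_H/Ẇ = 704.0/509.0 = 1.383.
In absolute terms T_C = 296.35 K and T_H = 323.15 K, so ΔT = 26.80 K.
COP_Carnot = T_H/ΔT = 323.15/26.80 = 12.06.
η_II = COP_actual/COP_Carnot = 1.383/12.06 = 0.1147.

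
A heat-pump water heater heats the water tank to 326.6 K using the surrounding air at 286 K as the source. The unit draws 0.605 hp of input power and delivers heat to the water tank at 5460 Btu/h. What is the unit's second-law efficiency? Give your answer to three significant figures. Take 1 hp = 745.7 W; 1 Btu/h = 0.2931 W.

0.441

Converting, Q̇_H = 5460 Btu/h = 2.146 hp, so COP_actual = Q̇_H/Ẇ = 2.146/0.6050 = 3.547.
The reservoir spacing is ΔT = 326.6 − 286 = 40.60 K.
COP_Carnot = T_H/ΔT = 326.60/40.60 = 8.044.
η_II = COP_actual/COP_Carnot = 3.547/8.044 = 0.4410.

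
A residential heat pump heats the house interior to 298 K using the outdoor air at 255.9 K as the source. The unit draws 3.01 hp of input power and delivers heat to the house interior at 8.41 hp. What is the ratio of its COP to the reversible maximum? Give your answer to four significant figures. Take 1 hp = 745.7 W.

COP_actual = Q̇_H/Ẇ = 8.410/3.010 = 2.794.
The reservoir spacing is ΔT = 298 − 255.9 = 42.10 K.
COP_Carnot = T_H/ΔT = 298.00/42.10 = 7.078.
η_II = COP_actual/COP_Carnot = 2.794/7.078 = 0.3947.

0.3947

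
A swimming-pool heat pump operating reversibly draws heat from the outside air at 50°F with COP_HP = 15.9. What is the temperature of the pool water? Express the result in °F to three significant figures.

COP_HP = T_H/(T_H − T_C) rearranges to T_H = COP·T_C/(COP − 1).
With T_C = 283.15 K, T_H = 15.9 × 283.15/14.90 = 302.15 K.
Converting, 302.15 K = 84.21°F.

84.2 °F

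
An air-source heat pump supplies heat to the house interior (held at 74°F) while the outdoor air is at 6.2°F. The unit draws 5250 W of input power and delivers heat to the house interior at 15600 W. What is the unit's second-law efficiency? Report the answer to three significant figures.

COP_actual = Q̇_H/Ẇ = 15600/5250 = 2.971.
In absolute terms T_C = 258.82 K and T_H = 296.48 K, so ΔT = 37.67 K.
COP_Carnot = T_H/ΔT = 296.48/37.67 = 7.871.
η_II = COP_actual/COP_Carnot = 2.971/7.871 = 0.3775.

0.378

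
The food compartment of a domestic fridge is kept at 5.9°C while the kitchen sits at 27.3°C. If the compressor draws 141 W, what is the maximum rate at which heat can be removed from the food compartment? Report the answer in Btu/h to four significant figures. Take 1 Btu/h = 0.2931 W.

In absolute terms T_C = 279.05 K and T_H = 300.45 K, so ΔT = 21.40 K.
COP_Carnot = T_C/ΔT = 279.05/21.40 = 13.04.
Q̇_max = COP_Carnot × Ẇ = 13.04 × 141.0 W = 1839 W = 6273 Btu/h.

6273 Btu/h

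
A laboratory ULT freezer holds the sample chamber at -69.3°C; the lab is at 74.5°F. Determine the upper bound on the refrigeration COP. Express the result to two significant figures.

2.2

In absolute terms T_C = 203.85 K and T_H = 296.76 K, so ΔT = 92.91 K.
For a reversible cycle, COP_Carnot = T_C/ΔT = 203.85/92.91 = 2.194.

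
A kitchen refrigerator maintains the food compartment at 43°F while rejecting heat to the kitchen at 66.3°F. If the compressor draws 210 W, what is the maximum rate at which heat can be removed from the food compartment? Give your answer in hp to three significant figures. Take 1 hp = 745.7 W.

In absolute terms T_C = 279.26 K and T_H = 292.21 K, so ΔT = 12.94 K.
COP_Carnot = T_C/ΔT = 279.26/12.94 = 21.57.
Q̇_max = COP_Carnot × Ẇ = 21.57 × 210.0 W = 4531 W = 6.076 hp.

6.08 hp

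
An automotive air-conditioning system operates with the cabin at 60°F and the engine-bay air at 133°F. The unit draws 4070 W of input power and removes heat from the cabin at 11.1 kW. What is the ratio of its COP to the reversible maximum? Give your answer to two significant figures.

0.38

Converting, Q̇_C = 11.10 kW = 11100 W, so COP_actual = Q̇_C/Ẇ = 11100/4070 = 2.727.
In absolute terms T_C = 288.71 K and T_H = 329.26 K, so ΔT = 40.56 K.
COP_Carnot = T_C/ΔT = 288.71/40.56 = 7.119.
η_II = COP_actual/COP_Carnot = 2.727/7.119 = 0.3831.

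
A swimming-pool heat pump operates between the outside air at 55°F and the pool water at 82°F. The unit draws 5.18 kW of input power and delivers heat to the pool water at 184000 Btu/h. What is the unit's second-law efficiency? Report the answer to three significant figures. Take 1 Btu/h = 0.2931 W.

0.519

Converting, Q̇_H = 184000 Btu/h = 53.93 kW, so COP_actual = Q̇_H/Ẇ = 53.93/5.180 = 10.41.
In absolute terms T_C = 285.93 K and T_H = 300.93 K, so ΔT = 15.00 K.
COP_Carnot = T_H/ΔT = 300.93/15.00 = 20.06.
η_II = COP_actual/COP_Carnot = 10.41/20.06 = 0.5190.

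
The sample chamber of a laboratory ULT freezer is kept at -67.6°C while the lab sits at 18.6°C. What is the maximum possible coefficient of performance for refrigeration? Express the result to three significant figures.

In absolute terms T_C = 205.55 K and T_H = 291.75 K, so ΔT = 86.20 K.
For a reversible cycle, COP_Carnot = T_C/ΔT = 205.55/86.20 = 2.385.

2.38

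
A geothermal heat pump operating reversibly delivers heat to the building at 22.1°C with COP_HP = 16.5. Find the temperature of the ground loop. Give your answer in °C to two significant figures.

COP_HP = T_H/(T_H − T_C) gives T_H − T_C = T_H/COP.
With T_H = 295.25 K, T_C = 295.25 × (1 − 1/16.5) = 277.36 K.
Converting, 277.36 K = 4.21°C.

4.2 °C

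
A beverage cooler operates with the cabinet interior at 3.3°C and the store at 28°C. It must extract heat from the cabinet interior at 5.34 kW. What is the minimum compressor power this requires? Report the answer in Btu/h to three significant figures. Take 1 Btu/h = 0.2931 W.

1630 Btu/h

In absolute terms T_C = 276.45 K and T_H = 301.15 K, so ΔT = 24.70 K.
COP_Carnot = T_C/ΔT = 276.45/24.70 = 11.19.
Ẇ_min = Q̇/COP_Carnot = 5.340/11.19 = 0.4771 kW = 1628 Btu/h.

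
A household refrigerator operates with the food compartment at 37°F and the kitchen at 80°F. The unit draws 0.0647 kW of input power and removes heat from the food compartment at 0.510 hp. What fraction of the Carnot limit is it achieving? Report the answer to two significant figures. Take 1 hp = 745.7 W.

0.51

Converting, Q̇_C = 0.5100 hp = 0.3803 kW, so COP_actual = Q̇_C/Ẇ = 0.3803/0.06470 = 5.878.
In absolute terms T_C = 275.93 K and T_H = 299.82 K, so ΔT = 23.89 K.
COP_Carnot = T_C/ΔT = 275.93/23.89 = 11.55.
η_II = COP_actual/COP_Carnot = 5.878/11.55 = 0.5089.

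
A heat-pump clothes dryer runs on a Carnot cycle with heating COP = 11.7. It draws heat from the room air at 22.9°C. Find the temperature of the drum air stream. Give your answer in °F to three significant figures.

123 °F

COP_HP = T_H/(T_H − T_C) rearranges to T_H = COP·T_C/(COP − 1).
With T_C = 296.05 K, T_H = 11.7 × 296.05/10.70 = 323.72 K.
Converting, 323.72 K = 123.02°F.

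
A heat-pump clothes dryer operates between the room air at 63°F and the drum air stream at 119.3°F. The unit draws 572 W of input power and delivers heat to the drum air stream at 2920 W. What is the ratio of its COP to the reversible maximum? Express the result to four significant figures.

COP_actual = Q̇_H/Ẇ = 2920/572.0 = 5.105.
In absolute terms T_C = 290.37 K and T_H = 321.65 K, so ΔT = 31.28 K.
COP_Carnot = T_H/ΔT = 321.65/31.28 = 10.28.
η_II = COP_actual/COP_Carnot = 5.105/10.28 = 0.4964.

0.4964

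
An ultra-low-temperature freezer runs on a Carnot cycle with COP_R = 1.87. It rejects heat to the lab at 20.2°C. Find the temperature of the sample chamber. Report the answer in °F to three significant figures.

-116 °F

For a Carnot refrigerator COP_R = T_C/(T_H − T_C), so T_C = COP·T_H/(1 + COP).
With T_H = 293.35 K, T_C = 1.87 × 293.35/2.870 = 191.14 K.
Converting, 191.14 K = -115.62°F.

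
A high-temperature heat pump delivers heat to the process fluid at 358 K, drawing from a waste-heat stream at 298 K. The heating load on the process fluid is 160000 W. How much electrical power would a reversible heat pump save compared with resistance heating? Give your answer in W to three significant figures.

133000 W

The reservoir spacing is ΔT = 358 − 298 = 60.00 K.
COP_Carnot = T_H/ΔT = 358.00/60.00 = 5.967.
Resistance heating needs Ẇ_res = Q̇_H = 160000 W; the reversible heat pump needs only Ẇ_hp = Q̇_H/COP = 26820 W.
Saving = 160000 − 26820 = 133200 W.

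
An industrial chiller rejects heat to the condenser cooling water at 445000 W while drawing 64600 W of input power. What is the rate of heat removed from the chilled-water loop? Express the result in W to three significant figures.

For a cyclic device the first law requires Q̇_H = Q̇_C + Ẇ.
Q̇_C = Q̇_H − Ẇ = 380400 W.

380000 W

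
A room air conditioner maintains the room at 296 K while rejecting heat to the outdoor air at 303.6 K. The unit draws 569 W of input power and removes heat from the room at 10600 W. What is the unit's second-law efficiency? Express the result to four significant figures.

COP_actual = Q̇_C/Ẇ = 10600/569.0 = 18.63.
The reservoir spacing is ΔT = 303.6 − 296 = 7.600 K.
COP_Carnot = T_C/ΔT = 296.00/7.600 = 38.95.
η_II = COP_actual/COP_Carnot = 18.63/38.95 = 0.4783.

0.4783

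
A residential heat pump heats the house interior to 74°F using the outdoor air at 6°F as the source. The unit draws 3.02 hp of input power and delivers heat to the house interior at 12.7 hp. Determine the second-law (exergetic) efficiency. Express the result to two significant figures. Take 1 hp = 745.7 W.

COP_actual = Q̇_H/Ẇ = 12.70/3.020 = 4.205.
In absolute terms T_C = 258.71 K and T_H = 296.48 K, so ΔT = 37.78 K.
COP_Carnot = T_H/ΔT = 296.48/37.78 = 7.848.
η_II = COP_actual/COP_Carnot = 4.205/7.848 = 0.5358.

0.54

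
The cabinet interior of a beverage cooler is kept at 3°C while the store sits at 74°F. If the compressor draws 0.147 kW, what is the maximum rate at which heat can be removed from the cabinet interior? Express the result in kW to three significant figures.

In absolute terms T_C = 276.15 K and T_H = 296.48 K, so ΔT = 20.33 K.
COP_Carnot = T_C/ΔT = 276.15/20.33 = 13.58.
Q̇_max = COP_Carnot × Ẇ = 13.58 × 0.1470 kW = 1.996 kW.

2.00 kW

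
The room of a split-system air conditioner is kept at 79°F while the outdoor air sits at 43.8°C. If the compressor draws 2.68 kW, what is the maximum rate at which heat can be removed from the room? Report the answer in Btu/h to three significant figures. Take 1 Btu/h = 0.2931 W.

In absolute terms T_C = 299.26 K and T_H = 316.95 K, so ΔT = 17.69 K.
COP_Carnot = T_C/ΔT = 299.26/17.69 = 16.92.
Q̇_max = COP_Carnot × Ẇ = 16.92 × 2.680 kW = 45.34 kW = 154700 Btu/h.

155000 Btu/h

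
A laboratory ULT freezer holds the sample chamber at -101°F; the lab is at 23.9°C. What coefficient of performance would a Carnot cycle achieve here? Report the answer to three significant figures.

In absolute terms T_C = 199.26 K and T_H = 297.05 K, so ΔT = 97.79 K.
For a reversible cycle, COP_Carnot = T_C/ΔT = 199.26/97.79 = 2.038.

2.04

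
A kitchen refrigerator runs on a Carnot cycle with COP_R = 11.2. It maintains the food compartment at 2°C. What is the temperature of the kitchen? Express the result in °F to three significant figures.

79.8 °F

COP_R = T_C/(T_H − T_C) gives T_H − T_C = T_C/COP.
With T_C = 275.15 K, T_H = 275.15 × (1 + 1/11.2) = 299.72 K.
Converting, 299.72 K = 79.82°F.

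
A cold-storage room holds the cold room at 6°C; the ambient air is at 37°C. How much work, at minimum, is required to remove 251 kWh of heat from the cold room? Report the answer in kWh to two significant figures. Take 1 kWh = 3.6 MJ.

28 kWh

In absolute terms T_C = 279.15 K and T_H = 310.15 K, so ΔT = 31.00 K.
The reversible limit is COP_R = T_C/ΔT = 9.005, so W_min = Q_C/COP = Q_C·ΔT/T_C.
W_min = 251.0 × 31.00/279.15 = 27.87 kWh.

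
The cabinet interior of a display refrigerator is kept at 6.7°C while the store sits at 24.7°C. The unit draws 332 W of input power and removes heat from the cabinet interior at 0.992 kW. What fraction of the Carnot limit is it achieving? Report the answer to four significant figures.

Converting, Q̇_C = 0.9920 kW = 992.0 W, so COP_actual = Q̇_C/Ẇ = 992.0/332.0 = 2.988.
In absolute terms T_C = 279.85 K and T_H = 297.85 K, so ΔT = 18.00 K.
COP_Carnot = T_C/ΔT = 279.85/18.00 = 15.55.
η_II = COP_actual/COP_Carnot = 2.988/15.55 = 0.1922.

0.1922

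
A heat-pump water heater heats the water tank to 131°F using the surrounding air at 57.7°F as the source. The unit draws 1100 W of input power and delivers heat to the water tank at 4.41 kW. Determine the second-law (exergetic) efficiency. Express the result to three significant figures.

0.498

Converting, Q̇_H = 4.410 kW = 4410 W, so COP_actual = Q̇_H/Ẇ = 4410/1100 = 4.009.
In absolute terms T_C = 287.43 K and T_H = 328.15 K, so ΔT = 40.72 K.
COP_Carnot = T_H/ΔT = 328.15/40.72 = 8.058.
η_II = COP_actual/COP_Carnot = 4.009/8.058 = 0.4975.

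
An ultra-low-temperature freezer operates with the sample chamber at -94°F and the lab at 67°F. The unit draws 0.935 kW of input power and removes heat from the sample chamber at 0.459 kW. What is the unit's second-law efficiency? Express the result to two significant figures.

COP_actual = Q̇_C/Ẇ = 0.4590/0.9350 = 0.4909.
In absolute terms T_C = 203.15 K and T_H = 292.59 K, so ΔT = 89.44 K.
COP_Carnot = T_C/ΔT = 203.15/89.44 = 2.271.
η_II = COP_actual/COP_Carnot = 0.4909/2.271 = 0.2161.

0.22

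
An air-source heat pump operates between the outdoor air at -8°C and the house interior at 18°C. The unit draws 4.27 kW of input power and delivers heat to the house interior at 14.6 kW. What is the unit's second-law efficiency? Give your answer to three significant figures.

0.305

COP_actual = Q̇_H/Ẇ = 14.60/4.270 = 3.419.
In absolute terms T_C = 265.15 K and T_H = 291.15 K, so ΔT = 26.00 K.
COP_Carnot = T_H/ΔT = 291.15/26.00 = 11.20.
η_II = COP_actual/COP_Carnot = 3.419/11.20 = 0.3053.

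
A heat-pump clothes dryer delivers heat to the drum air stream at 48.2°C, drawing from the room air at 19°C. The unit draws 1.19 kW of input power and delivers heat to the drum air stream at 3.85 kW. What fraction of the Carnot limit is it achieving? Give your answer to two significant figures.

0.29

COP_actual = Q̇_H/Ẇ = 3.850/1.190 = 3.235.
In absolute terms T_C = 292.15 K and T_H = 321.35 K, so ΔT = 29.20 K.
COP_Carnot = T_H/ΔT = 321.35/29.20 = 11.01.
η_II = COP_actual/COP_Carnot = 3.235/11.01 = 0.2940.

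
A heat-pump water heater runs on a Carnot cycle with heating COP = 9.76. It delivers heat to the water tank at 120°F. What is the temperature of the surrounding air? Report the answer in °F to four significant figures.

COP_HP = T_H/(T_H − T_C) gives T_H − T_C = T_H/COP.
With T_H = 322.04 K, T_C = 322.04 × (1 − 1/9.76) = 289.04 K.
Converting, 289.04 K = 60.61°F.

60.61 °F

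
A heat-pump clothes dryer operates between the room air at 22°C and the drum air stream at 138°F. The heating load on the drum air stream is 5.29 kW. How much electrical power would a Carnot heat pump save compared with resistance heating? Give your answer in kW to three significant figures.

4.70 kW

In absolute terms T_C = 295.15 K and T_H = 332.04 K, so ΔT = 36.89 K.
COP_Carnot = T_H/ΔT = 332.04/36.89 = 9.001.
Resistance heating needs Ẇ_res = Q̇_H = 5.290 kW; the reversible heat pump needs only Ẇ_hp = Q̇_H/COP = 0.5877 kW.
Saving = 5.290 − 0.5877 = 4.702 kW.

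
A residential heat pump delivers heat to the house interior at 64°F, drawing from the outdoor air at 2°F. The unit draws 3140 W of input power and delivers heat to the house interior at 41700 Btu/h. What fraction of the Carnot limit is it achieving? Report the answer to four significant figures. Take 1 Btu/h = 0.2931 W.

Converting, Q̇_H = 41700 Btu/h = 12220 W, so COP_actual = Q̇_H/Ẇ = 12220/3140 = 3.892.
In absolute terms T_C = 256.48 K and T_H = 290.93 K, so ΔT = 34.44 K.
COP_Carnot = T_H/ΔT = 290.93/34.44 = 8.446.
η_II = COP_actual/COP_Carnot = 3.892/8.446 = 0.4608.

0.4608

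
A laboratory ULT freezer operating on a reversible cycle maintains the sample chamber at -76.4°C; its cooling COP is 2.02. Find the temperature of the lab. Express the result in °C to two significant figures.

21 °C

COP_R = T_C/(T_H − T_C) gives T_H − T_C = T_C/COP.
With T_C = 196.75 K, T_H = 196.75 × (1 + 1/2.02) = 294.15 K.
Converting, 294.15 K = 21.00°C.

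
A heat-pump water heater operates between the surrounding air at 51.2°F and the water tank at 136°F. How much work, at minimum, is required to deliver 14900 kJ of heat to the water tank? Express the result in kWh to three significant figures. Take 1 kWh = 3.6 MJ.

In absolute terms T_C = 283.82 K and T_H = 330.93 K, so ΔT = 47.11 K.
The reversible limit is COP_HP = T_H/ΔT = 7.024, so W_min = Q_H/COP = Q_H·ΔT/T_H.
W_min = 14900 × 47.11/330.93 = 2121 kJ = 0.5892 kWh.

0.589 kWh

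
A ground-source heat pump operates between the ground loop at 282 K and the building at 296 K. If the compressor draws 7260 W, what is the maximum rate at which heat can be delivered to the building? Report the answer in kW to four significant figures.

153.5 kW

The reservoir spacing is ΔT = 296 − 282 = 14.00 K.
COP_Carnot = T_H/ΔT = 296.00/14.00 = 21.14.
Q̇_max = COP_Carnot × Ẇ = 21.14 × 7260 W = 153500 W = 153.5 kW.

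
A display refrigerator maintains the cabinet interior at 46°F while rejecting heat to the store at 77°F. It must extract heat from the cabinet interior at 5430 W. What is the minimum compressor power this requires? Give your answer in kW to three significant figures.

0.333 kW

In absolute terms T_C = 280.93 K and T_H = 298.15 K, so ΔT = 17.22 K.
COP_Carnot = T_C/ΔT = 280.93/17.22 = 16.31.
Ẇ_min = Q̇/COP_Carnot = 5430/16.31 = 332.9 W = 0.3329 kW.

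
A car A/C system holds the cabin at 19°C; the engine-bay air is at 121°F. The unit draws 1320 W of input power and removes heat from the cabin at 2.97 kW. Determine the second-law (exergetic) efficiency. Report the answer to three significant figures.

Converting, Q̇_C = 2.970 kW = 2970 W, so COP_actual = Q̇_C/Ẇ = 2970/1320 = 2.250.
In absolute terms T_C = 292.15 K and T_H = 322.59 K, so ΔT = 30.44 K.
COP_Carnot = T_C/ΔT = 292.15/30.44 = 9.596.
η_II = COP_actual/COP_Carnot = 2.250/9.596 = 0.2345.

0.234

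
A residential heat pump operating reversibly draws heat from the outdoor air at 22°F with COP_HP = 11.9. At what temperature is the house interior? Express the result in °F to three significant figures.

COP_HP = T_H/(T_H − T_C) rearranges to T_H = COP·T_C/(COP − 1).
With T_C = 267.59 K, T_H = 11.9 × 267.59/10.90 = 292.14 K.
Converting, 292.14 K = 66.19°F.

66.2 °F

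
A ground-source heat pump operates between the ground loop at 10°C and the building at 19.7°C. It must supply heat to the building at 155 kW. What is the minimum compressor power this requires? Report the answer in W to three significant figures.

5130 W

In absolute terms T_C = 283.15 K and T_H = 292.85 K, so ΔT = 9.700 K.
COP_Carnot = T_H/ΔT = 292.85/9.700 = 30.19.
Ẇ_min = Q̇/COP_Carnot = 155.0/30.19 = 5.134 kW = 5134 W.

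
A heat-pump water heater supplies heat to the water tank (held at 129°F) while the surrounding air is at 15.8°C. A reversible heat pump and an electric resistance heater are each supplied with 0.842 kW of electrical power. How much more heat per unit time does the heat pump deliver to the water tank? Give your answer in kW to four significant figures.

6.388 kW

In absolute terms T_C = 288.95 K and T_H = 327.04 K, so ΔT = 38.09 K.
COP_Carnot = T_H/ΔT = 327.04/38.09 = 8.586.
The heat pump delivers Q̇_H = COP × Ẇ = 7.230 kW; the resistance heater delivers Ẇ = 0.8420 kW.
Extra = (COP − 1)·Ẇ = 6.388 kW.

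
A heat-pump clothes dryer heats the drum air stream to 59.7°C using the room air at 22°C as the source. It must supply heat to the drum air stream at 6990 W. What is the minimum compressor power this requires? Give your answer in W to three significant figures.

792 W

In absolute terms T_C = 295.15 K and T_H = 332.85 K, so ΔT = 37.70 K.
COP_Carnot = T_H/ΔT = 332.85/37.70 = 8.829.
Ẇ_min = Q̇/COP_Carnot = 6990/8.829 = 791.7 W.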